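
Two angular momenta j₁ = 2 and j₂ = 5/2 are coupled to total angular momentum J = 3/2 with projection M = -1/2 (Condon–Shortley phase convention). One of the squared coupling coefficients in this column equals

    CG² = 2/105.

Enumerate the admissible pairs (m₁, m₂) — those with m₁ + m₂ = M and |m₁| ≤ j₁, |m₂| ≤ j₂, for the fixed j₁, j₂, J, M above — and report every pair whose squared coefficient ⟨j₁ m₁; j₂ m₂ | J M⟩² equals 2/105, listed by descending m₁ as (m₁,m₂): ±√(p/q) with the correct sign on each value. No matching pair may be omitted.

(1,-3/2): −√(2/105)

Admissible pairs with m₁+m₂ = M = -1/2: (-2,3/2), (-1,1/2), (0,-1/2), (1,-3/2), (2,-5/2)
  (m₁,m₂)=(2,-5/2): CG² = 8/21, CG = +√(8/21)
  (m₁,m₂)=(1,-3/2): CG² = 2/105, CG = −√(2/105)   ← matches the target
  (m₁,m₂)=(0,-1/2): CG² = 2/35, CG = −√(2/35)
  (m₁,m₂)=(-1,1/2): CG² = 5/21, CG = +√(5/21)
  (m₁,m₂)=(-2,3/2): CG² = 32/105, CG = −√(32/105)
Pairs with CG² = 2/105: (1,-3/2): −√(2/105)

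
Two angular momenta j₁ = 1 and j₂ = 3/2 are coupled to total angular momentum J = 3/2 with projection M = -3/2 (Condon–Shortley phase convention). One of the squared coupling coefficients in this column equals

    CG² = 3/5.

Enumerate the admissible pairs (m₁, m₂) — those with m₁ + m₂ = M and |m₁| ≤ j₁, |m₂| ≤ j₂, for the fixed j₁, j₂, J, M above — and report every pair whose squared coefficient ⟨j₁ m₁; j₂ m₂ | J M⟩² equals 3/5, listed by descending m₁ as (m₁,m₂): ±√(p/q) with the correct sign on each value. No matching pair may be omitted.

Admissible pairs with m₁+m₂ = M = -3/2: (-1,-1/2), (0,-3/2)
  (m₁,m₂)=(0,-3/2): CG² = 3/5, CG = +√(3/5)   ← matches the target
  (m₁,m₂)=(-1,-1/2): CG² = 2/5, CG = −√(2/5)
Pairs with CG² = 3/5: (0,-3/2): +√(3/5)

(0,-3/2): +√(3/5)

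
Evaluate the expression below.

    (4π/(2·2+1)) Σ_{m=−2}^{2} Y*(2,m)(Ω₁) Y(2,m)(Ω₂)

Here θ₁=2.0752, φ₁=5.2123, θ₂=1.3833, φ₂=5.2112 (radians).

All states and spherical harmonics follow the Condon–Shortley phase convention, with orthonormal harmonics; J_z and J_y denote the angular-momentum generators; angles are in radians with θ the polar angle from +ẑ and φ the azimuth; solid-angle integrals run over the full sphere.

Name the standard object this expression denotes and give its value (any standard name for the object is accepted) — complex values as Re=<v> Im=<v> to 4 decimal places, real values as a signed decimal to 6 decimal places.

Legendre polynomial (addition theorem), +0.389430

This sum is the spherical-harmonic addition theorem: it equals the Legendre polynomial P_l(cos γ) of the angle γ between the two directions.
Addition theorem: P_2(cos γ) = (4π/5) Σ_m Y*_{lm}(Ω₁) Y_{lm}(Ω₂), m = −2…2:
  m=-2: (-0.160003, -0.249092) × (-0.202199, 0.313265) = (0.110384, 0.000243)  (running Σ = (0.110384, 0.000243))
  m=-1: (-0.156681, 0.286864) × (0.067681, 0.124240) = (-0.046244, -0.000051)  (running Σ = (0.064140, 0.000192))
  m=0: (-0.094398, -0.000000) × (-0.282517, 0.000000) = (0.026669, 0.000000)  (running Σ = (0.090809, 0.000192))
  m=1: (0.156681, 0.286864) × (-0.067681, 0.124240) = (-0.046244, 0.000051)  (running Σ = (0.044565, 0.000243))
  m=2: (-0.160003, 0.249092) × (-0.202199, -0.313265) = (0.110384, -0.000243)  (running Σ = (0.154949, 0.000000))
Total Σ_m = (0.154949, 0.000000). Multiply by 2.513274: (0.389430, 0.000000). P_2(cos γ) = 0.389430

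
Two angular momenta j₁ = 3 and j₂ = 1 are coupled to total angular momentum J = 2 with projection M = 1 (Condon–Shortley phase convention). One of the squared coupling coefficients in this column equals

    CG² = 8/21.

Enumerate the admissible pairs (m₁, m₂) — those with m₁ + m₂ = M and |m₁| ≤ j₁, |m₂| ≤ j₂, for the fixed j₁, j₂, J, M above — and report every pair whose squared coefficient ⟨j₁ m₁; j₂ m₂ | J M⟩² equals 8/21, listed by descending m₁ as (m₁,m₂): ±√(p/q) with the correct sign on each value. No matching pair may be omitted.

Admissible pairs with m₁+m₂ = M = 1: (0,1), (1,0), (2,-1)
  (m₁,m₂)=(2,-1): CG² = 10/21, CG = +√(10/21)
  (m₁,m₂)=(1,0): CG² = 8/21, CG = −√(8/21)   ← matches the target
  (m₁,m₂)=(0,1): CG² = 1/7, CG = +√(1/7)
Pairs with CG² = 8/21: (1,0): −√(8/21)

(1,0): −√(8/21)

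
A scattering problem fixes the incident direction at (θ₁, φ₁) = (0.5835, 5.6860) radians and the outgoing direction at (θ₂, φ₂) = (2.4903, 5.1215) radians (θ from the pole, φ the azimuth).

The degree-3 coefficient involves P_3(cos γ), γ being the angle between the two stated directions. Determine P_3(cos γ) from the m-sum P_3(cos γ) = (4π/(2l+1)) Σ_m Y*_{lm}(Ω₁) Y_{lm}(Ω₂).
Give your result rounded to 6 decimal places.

Term-by-term m-sum for l=3 (normalisation 4π/7 = 1.795196):
  [-3]  conj(Y_{3,-3})(Ω₁) = -0.01528 - 0.06808j ; Y_{3,-3}(Ω₂) = -0.08752 - 0.03130j ; Δ = -0.00079 + 0.00644j
  [-2]  conj(Y_{3,-2})(Ω₁) = 0.09517 - 0.24076j ; Y_{3,-2}(Ω₂) = 0.20416 - 0.21803j ; Δ = -0.03306 - 0.06990j
  [-1]  conj(Y_{3,-1})(Ω₁) = 0.36549 - 0.24854j ; Y_{3,-1}(Ω₂) = 0.16853 + 0.38871j ; Δ = 0.15820 + 0.10018j
  [+0]  conj(Y_{3,0})(Ω₁) = 0.15020 + 0.00000j ; Y_{3,0}(Ω₂) = -0.04823 + 0.00000j ; Δ = -0.00724 + 0.00000j
  [+1]  conj(Y_{3,1})(Ω₁) = -0.36549 - 0.24854j ; Y_{3,1}(Ω₂) = -0.16853 + 0.38871j ; Δ = 0.15820 - 0.10018j
  [+2]  conj(Y_{3,2})(Ω₁) = 0.09517 + 0.24076j ; Y_{3,2}(Ω₂) = 0.20416 + 0.21803j ; Δ = -0.03306 + 0.06990j
  [+3]  conj(Y_{3,3})(Ω₁) = 0.01528 - 0.06808j ; Y_{3,3}(Ω₂) = 0.08752 - 0.03130j ; Δ = -0.00079 - 0.00644j
Accumulated sum 0.24145 + 0.00000j; after 4π/(2l+1) scaling, 0.43345 + 0.00000j ⇒ P_3 = 0.433453

0.433453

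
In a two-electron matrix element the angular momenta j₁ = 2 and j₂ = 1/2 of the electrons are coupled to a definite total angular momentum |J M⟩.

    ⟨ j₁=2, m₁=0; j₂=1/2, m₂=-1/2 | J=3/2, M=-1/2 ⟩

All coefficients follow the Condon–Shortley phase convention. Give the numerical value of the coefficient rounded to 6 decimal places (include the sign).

j₁+j₂−J=1  J+j₁−j₂=3  J−j₁+j₂=0  j₁+j₂+J+1=5
(j₁±m₁, j₂±m₂, J±M) = (2,2,0,1,1,2)
P² = 8/5
sum k=0..0:
  [0] +1/2 = 1/2
S = 1/2
C² = P²·S² = 2/5 ; C = +0.632456

+√(2/5) = +0.632456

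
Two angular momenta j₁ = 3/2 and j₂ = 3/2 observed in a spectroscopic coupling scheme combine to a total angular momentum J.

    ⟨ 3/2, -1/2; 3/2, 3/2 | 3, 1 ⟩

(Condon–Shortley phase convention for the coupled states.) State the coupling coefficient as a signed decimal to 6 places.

triangle: 0!*3!*3!/7! = 36/5040
(j±m)!: 1!*2!*3!*0!*4!*2! = 576
prefactor² = (2J+1)*Δ*N² = 144/5
  k=0: +1/(0!*0!*2!*3!*1!*0!) = 1/12
Σ = 1/12  ⇒  CG² = 144/5*(1/12)² = 1/5
CG = +√(1/5) = +0.447214

+√(1/5) ≈ +0.447214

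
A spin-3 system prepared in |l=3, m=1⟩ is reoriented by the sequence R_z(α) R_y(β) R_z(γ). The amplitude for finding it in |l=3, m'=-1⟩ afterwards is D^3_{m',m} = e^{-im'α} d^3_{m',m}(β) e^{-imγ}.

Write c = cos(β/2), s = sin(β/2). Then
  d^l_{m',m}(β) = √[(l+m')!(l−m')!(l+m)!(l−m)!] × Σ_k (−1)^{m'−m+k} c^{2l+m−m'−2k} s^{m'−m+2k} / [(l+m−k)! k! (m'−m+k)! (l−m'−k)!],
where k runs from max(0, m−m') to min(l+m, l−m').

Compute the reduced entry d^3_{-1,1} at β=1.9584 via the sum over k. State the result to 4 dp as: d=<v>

d=-0.4542

d^3_{-1,1}(β=1.9584) via the finite sum:
c=cos(1.958400/2)=0.557687, s=sin(1.958400/2)=0.830051; N=√[2·24·24·2]=48.000000
The bounds max(0,m−m')=2 and min(l+m,l−m')=4 give 3 terms
  k=2: (−1)^0·48.0000/(8)·0.5577^4·0.8301^2 = +0.399874
  k=3: (−1)^1·48.0000/(6)·0.5577^2·0.8301^4 = -1.181111
  k=4: (−1)^2·48.0000/(48)·0.5577^0·0.8301^6 = +0.327062
d^3_{-1,1}(1.9584) = +0.399874 -1.181111 +0.327062 = -0.454176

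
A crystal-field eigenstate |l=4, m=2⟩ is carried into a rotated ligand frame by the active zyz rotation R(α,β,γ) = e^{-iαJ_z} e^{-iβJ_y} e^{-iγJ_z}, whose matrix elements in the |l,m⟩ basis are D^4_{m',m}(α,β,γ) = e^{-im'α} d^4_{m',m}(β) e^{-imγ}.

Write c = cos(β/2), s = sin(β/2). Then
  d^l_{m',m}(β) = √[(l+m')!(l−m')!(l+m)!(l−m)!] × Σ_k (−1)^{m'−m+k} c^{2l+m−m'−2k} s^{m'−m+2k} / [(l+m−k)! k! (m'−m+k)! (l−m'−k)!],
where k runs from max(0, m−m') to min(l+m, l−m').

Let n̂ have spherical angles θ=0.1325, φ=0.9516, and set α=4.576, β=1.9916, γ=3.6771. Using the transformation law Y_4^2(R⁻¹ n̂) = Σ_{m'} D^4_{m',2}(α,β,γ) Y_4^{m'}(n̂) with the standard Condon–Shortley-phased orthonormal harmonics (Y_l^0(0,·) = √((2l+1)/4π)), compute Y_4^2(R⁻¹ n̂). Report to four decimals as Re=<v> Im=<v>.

Need the full column D^4_{m',2} for m'=−4..4 at α=4.5760, β=1.9916, γ=3.6771.
cos(β/2)=0.543832, sin(β/2)=0.839194
d^4_{-4,2}: single k=6 term ⇒ +0.546617;  D = -0.025012-0.546045i
d^4_{-3,2}: k∈[5..6] ⇒ +0.751435 -0.596439 = +0.154996;  D = +0.154360+0.014026i
d^4_{-2,2}: k∈[4..6] ⇒ +0.650728 -1.239611 +0.245980 = -0.342903;  D = +0.077173-0.334106i
d^4_{-1,2}: k∈[3..5] ⇒ +0.397581 -1.420079 +0.676299 = -0.346200;  D = +0.323592+0.123056i
d^4_{0,2}: k∈[2..4] ⇒ +0.172836 -1.097484 +0.979999 = +0.055350;  D = +0.026526-0.048580i
d^4_{1,2}: k∈[1..3] ⇒ +0.050090 -0.596371 +0.946719 = +0.400438;  D = +0.322103+0.237908i
d^4_{2,2}: k∈[0..2] ⇒ +0.007651 -0.218622 +0.650728 = +0.439757;  D = -0.306938+0.314922i
d^4_{3,2}: k∈[0..1] ⇒ -0.044175 +0.315570 = +0.271395;  D = -0.166793-0.214092i
d^4_{4,2}: single k=0 term ⇒ +0.096403;  D = +0.083398-0.048357i
Y_4^{m'}(θ=0.1325,φ=0.9516) and Σ D·Y over m':
  (-0.0250-0.5460i)·(-0.0001+0.0001i)  (+0.1544+0.0140i)·(-0.0027-0.0008i)  (+0.0772-0.3341i)·(-0.0112-0.0324i)  (+0.3236+0.1231i)·(+0.1394-0.1956i)  (+0.0265-0.0486i)·(+0.7736+0.0000i)  (+0.3221+0.2379i)·(-0.1394-0.1956i)  (-0.3069+0.3149i)·(-0.0112+0.0324i)  (-0.1668-0.2141i)·(+0.0027-0.0008i)  (+0.0834-0.0484i)·(-0.0001-0.0001i)
Y_4^2(R⁻¹ n̂) = +0.071856-0.192725i

Re=0.0719 Im=-0.1927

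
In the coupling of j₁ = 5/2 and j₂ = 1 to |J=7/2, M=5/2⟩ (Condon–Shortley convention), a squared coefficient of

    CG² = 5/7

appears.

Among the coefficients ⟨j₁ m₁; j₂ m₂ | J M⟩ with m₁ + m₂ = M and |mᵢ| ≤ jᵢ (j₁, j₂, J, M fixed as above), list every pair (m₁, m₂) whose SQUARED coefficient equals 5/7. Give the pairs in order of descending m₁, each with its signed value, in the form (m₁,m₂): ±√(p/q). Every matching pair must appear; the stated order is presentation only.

(3/2,1): +√(5/7)

Admissible pairs with m₁+m₂ = M = 5/2: (3/2,1), (5/2,0)
  (m₁,m₂)=(5/2,0): CG² = 2/7, CG = +√(2/7)
  (m₁,m₂)=(3/2,1): CG² = 5/7, CG = +√(5/7)   ← matches the target
Pairs with CG² = 5/7: (3/2,1): +√(5/7)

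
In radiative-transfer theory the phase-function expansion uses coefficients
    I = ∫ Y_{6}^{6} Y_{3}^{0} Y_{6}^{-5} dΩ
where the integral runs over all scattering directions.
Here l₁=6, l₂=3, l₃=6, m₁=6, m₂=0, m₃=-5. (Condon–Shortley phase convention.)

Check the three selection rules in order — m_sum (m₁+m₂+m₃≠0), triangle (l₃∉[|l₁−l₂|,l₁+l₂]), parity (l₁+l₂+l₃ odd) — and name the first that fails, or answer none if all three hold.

m_sum

Σmᵢ = 1  ✗
l₃∈[|l₁−l₂|,l₁+l₂]=[3,9], have l₃=6
Σlᵢ = 15 ⇒ odd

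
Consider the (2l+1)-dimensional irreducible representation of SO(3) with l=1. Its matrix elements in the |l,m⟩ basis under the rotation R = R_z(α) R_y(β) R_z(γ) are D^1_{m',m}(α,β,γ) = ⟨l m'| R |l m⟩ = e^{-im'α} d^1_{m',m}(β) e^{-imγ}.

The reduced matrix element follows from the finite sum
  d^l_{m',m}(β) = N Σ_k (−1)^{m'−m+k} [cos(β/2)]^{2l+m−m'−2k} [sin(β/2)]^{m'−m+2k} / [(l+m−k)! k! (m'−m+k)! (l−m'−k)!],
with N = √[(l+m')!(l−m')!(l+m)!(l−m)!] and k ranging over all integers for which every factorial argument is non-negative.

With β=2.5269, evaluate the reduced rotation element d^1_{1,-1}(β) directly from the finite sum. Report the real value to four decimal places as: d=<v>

d=0.9085

d^1_{1,-1}(β=2.5269) via the finite sum:
Half-angle: c=0.302530, s=0.953140. N=√(2·1·1·2)=2.000000
k: max(0,(-1)−(1))=0 … min(1+(-1),1−(1))=0
  k=0: (−1)^2·2.0000/(2)·0.3025^0·0.9531^2 = +0.908475
d^1_{1,-1}(2.5269) = +0.908475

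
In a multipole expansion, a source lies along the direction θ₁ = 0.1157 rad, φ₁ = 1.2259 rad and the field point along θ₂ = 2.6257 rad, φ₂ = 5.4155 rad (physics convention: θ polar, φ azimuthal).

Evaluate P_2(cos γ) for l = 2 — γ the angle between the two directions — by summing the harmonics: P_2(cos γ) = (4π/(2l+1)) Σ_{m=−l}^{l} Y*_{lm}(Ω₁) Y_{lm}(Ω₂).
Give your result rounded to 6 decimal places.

0.694758

Expand P_2 via completeness: Σ_{m} conj(Y_{2,m}) at Ω₁ times Y_{2,m} at Ω₂ —
  m=-2: Y*=-0.003971+0.003276i  Y=-0.015401+0.092732i  product -0.000243-0.000419i
  m=-1: Y*=+0.029952+0.083371i  Y=-0.214350-0.252885i  product +0.014663-0.025445i
  m=+0: Y*=+0.618174-0.000000i  Y=+0.400526+0.000000i  product +0.247594+0.000000i
  m=+1: Y*=-0.029952+0.083371i  Y=+0.214350-0.252885i  product +0.014663+0.025445i
  m=+2: Y*=-0.003971-0.003276i  Y=-0.015401-0.092732i  product -0.000243+0.000419i
Σ over m = +0.276436-0.000000i; ×(4π/5) → +0.694758-0.000000i. Real part: 0.694758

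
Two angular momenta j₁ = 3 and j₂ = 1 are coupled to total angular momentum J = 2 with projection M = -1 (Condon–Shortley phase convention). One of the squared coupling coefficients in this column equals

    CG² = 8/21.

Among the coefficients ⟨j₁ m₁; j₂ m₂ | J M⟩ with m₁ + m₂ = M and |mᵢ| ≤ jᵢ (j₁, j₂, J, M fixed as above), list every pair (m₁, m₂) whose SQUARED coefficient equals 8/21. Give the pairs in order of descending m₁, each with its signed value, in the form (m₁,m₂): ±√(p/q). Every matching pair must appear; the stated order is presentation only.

(-1,0): −√(8/21)

Admissible pairs with m₁+m₂ = M = -1: (-2,1), (-1,0), (0,-1)
  (m₁,m₂)=(0,-1): CG² = 1/7, CG = +√(1/7)
  (m₁,m₂)=(-1,0): CG² = 8/21, CG = −√(8/21)   ← matches the target
  (m₁,m₂)=(-2,1): CG² = 10/21, CG = +√(10/21)
Pairs with CG² = 8/21: (-1,0): −√(8/21)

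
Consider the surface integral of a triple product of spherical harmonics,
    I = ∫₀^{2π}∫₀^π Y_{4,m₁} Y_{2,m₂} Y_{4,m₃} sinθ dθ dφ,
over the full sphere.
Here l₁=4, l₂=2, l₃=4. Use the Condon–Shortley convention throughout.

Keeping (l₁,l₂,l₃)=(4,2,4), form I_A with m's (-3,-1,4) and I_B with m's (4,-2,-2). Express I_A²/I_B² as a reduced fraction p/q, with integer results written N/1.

7/2

l's match ⇒ only the (l;m) 3-j factors differ between A and B.
A: triangle coeff Δ(4,2,4) = 1/13860; Σ_t [1,1]: t=1:−1/1440 = -1/1440; (3j)²=7/165 [(4 2 4; -3 -1 4)], sign=-1
B: triangle coeff Δ(4,2,4) = 1/13860; Σ_t [0,0]: t=0:+1/2880 = 1/2880; (3j)²=2/165 [(4 2 4; 4 -2 -2)], sign=+1
I_A²/I_B² = (7/165)/(2/165) = 7/2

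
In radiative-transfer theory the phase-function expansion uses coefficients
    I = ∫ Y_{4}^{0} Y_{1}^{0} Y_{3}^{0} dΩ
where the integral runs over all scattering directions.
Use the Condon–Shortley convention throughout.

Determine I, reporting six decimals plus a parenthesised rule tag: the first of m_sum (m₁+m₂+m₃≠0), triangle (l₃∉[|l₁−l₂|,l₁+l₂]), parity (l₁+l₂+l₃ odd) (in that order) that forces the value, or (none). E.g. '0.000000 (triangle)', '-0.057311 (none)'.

0.246233 (none)

Rules hold: Σm=0, L=8 even, 3≤3≤5.
N = 9·3·7 = 189
Δ = 2!·6!·0!/9! = 1/252
Racah Σ t=1..1: t=1:−1/36 = -1/36
⇒ 3j(4 1 3; 0 0 0)² = 4/63, sgn +1
(m-triple is (0,0,0) — same symbol as above.)
4πI² = N·(3j₀)²·(3jₘ)² = 16/21
I = +1·√(0.761905/4π) = 0.24623252
No selection rule forces the value: the integral is nonzero (none).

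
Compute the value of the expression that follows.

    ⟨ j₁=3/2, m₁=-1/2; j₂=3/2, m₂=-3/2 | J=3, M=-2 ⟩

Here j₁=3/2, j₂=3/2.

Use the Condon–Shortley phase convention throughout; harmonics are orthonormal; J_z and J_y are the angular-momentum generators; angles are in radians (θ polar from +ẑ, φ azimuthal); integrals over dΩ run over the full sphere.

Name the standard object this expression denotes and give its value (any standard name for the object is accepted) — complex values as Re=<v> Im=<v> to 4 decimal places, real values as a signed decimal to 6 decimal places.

Clebsch–Gordan coefficient, +√(1/2) ≈ +0.707107

This is a Clebsch–Gordan (vector-coupling) coefficient.
√[7·0!3!3!/7! · 1!2!0!3!1!5!] = √(72)
  +(−1)^0/∏(0,0,2,0,1,3)! = 1/12  (running 1/12)
⟨..|..⟩ = √(72)·(1/12) = +0.707107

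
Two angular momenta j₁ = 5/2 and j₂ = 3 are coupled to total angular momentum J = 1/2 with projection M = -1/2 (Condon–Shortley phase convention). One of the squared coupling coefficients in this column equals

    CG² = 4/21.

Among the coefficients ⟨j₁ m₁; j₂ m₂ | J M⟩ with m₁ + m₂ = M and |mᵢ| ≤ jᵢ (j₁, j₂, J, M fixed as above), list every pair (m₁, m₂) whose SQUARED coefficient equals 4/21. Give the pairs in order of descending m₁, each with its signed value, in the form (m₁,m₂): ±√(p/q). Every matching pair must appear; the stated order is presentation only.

Admissible pairs with m₁+m₂ = M = -1/2: (-5/2,2), (-3/2,1), (-1/2,0), (1/2,-1), (3/2,-2), (5/2,-3)
  (m₁,m₂)=(5/2,-3): CG² = 2/7, CG = +√(2/7)
  (m₁,m₂)=(3/2,-2): CG² = 5/21, CG = −√(5/21)
  (m₁,m₂)=(1/2,-1): CG² = 4/21, CG = +√(4/21)   ← matches the target
  (m₁,m₂)=(-1/2,0): CG² = 1/7, CG = −√(1/7)
  (m₁,m₂)=(-3/2,1): CG² = 2/21, CG = +√(2/21)
  (m₁,m₂)=(-5/2,2): CG² = 1/21, CG = −√(1/21)
Pairs with CG² = 4/21: (1/2,-1): +√(4/21)

(1/2,-1): +√(4/21)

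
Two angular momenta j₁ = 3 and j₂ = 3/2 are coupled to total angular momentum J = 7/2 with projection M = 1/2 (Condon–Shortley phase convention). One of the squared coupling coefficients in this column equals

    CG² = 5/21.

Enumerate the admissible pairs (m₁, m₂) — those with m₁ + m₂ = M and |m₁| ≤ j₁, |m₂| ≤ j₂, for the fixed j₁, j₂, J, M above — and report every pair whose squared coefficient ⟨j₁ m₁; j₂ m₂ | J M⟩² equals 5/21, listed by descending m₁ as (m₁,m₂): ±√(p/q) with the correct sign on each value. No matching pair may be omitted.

Admissible pairs with m₁+m₂ = M = 1/2: (-1,3/2), (0,1/2), (1,-1/2), (2,-3/2)
  (m₁,m₂)=(2,-3/2): CG² = 5/21, CG = +√(5/21)   ← matches the target
  (m₁,m₂)=(1,-1/2): CG² = 2/7, CG = +√(2/7)
  (m₁,m₂)=(0,1/2): CG² = 2/21, CG = −√(2/21)
  (m₁,m₂)=(-1,3/2): CG² = 8/21, CG = −√(8/21)
Pairs with CG² = 5/21: (2,-3/2): +√(5/21)

(2,-3/2): +√(5/21)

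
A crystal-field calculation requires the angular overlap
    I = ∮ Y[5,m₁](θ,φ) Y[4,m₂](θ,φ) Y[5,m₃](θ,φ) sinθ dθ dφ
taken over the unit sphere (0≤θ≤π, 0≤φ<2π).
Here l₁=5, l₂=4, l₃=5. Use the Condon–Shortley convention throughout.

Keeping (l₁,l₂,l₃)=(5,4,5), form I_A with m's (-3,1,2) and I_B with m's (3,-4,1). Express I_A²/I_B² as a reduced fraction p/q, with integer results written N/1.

Same 5,4,5: normalisation and zero-m 3j drop out of the ratio.
A: Δ: 4! 6! 4! / 15! → 1/3153150; sum: t=2:+1/17280 t=3:−1/2880 t=4:+1/6912 = -1/6912; 3j²(5 4 5; -3 1 2) = Δ·Π!·Σ² = 5/429  (sign +1)
B: Δ: 4! 6! 4! / 15! → 1/3153150; sum: t=0:+1/27648 = 1/27648; 3j²(5 4 5; 3 -4 1) = Δ·Π!·Σ² = 10/429  (sign +1)
I_A²/I_B² = (5/429)/(10/429) = 1/2

1/2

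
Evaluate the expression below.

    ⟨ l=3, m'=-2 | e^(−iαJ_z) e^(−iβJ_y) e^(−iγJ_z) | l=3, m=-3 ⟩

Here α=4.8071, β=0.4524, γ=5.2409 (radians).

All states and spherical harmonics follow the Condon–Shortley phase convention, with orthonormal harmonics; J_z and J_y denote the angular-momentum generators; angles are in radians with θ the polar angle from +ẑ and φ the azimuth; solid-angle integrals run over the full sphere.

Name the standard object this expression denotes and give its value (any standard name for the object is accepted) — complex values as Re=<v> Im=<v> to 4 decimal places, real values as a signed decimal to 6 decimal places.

Wigner D-matrix element, Re=-0.4728 Im=-0.0979

This is a Wigner D-matrix element — the rotation-matrix element ⟨l m'| R(α,β,γ) |l m⟩ in the angular-momentum basis.
First d^3_{-2,-3}(β=0.4524), then the phase factors e^{-i(-2)α} and e^{-i(-3)γ}:
With c≡cos(β/2)=0.974526 and s≡sin(β/2)=0.224276, N=[1·120·1·720]^{1/2}=293.938769
k: max(0,(-3)−(-2))=0 … min(3+(-3),3−(-2))=0
  k=0: (−1)^1·293.9388/(120)·0.9745^5·0.2243^1 = -0.482864
d^3_{-2,-3}(0.4524) = -0.482864
Phases: e^{-i·(-2)·4.8071}=-0.982113-0.188291i, e^{-i·(-3)·5.2409}=-0.999891-0.014736i ⇒ D=-0.472836-0.097898i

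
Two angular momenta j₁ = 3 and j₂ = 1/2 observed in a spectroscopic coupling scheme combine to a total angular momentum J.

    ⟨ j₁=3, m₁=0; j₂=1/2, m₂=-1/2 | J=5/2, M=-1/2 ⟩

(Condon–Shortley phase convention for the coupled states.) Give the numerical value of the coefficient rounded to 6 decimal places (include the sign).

triangle: 1!·5!·0!/7! = 120/5040
(j±m)!: 3!·3!·0!·1!·2!·3! = 432
prefactor² = (2J+1)·Δ·N² = 432/7
  k=0: +1/(0!·1!·3!·0!·2!·0!) = 1/12
Σ = 1/12  ⇒  CG² = 432/7·(1/12)² = 3/7
CG = +√(3/7) = +0.654654

+√(3/7) ≈ +0.654654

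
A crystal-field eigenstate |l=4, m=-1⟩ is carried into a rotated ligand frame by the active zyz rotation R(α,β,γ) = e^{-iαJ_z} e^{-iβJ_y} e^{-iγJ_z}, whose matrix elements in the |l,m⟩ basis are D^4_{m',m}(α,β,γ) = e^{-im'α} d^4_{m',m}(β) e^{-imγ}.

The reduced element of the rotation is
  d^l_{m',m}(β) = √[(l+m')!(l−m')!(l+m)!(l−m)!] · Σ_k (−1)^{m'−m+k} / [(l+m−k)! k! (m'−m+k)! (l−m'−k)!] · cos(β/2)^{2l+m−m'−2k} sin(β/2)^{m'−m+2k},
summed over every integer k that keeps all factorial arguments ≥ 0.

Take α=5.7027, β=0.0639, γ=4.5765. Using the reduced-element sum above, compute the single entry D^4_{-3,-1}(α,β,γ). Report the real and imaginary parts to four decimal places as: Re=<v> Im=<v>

Re=-0.0077 Im=0.0024

First d^4_{-3,-1}(β=0.0639), then the phase factors e^{-i(-3)α} and e^{-i(-1)γ}:
Half-angle: c=0.999490, s=0.031945. N=√(1·5040·6·120)=1904.940944
Admissible k: 2..3 (factorial args all ≥0)
  k=2: (−1)^0·1904.9409/(240)·0.9995^6·0.0319^2 = +0.008075
  k=3: (−1)^1·1904.9409/(144)·0.9995^4·0.0319^4 = -0.000014
d^4_{-3,-1}(0.0639) = +0.008075 -0.000014 = +0.008061
D = (-0.169832-0.985473i)·(+0.008061)·(-0.135471-0.990781i) = -0.007685+0.002433i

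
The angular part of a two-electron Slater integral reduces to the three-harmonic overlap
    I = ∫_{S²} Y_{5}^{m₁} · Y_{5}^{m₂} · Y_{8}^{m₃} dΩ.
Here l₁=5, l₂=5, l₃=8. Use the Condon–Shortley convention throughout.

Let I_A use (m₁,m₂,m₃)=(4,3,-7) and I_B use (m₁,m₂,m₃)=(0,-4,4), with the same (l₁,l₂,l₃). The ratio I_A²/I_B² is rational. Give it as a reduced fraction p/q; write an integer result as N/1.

l's match ⇒ only the (l;m) 3-j factors differ between A and B.
A: triangle coeff Δ(5,5,8) = 1/37413090; Σ_t [0,1]: t=0:+1/406425600 t=1:−1/203212800 = -1/406425600; (3j)²=2/323 [(5 5 8; 4 3 -7)], sign=+1
B: triangle coeff Δ(5,5,8) = 1/37413090; Σ_t [0,1]: t=0:+1/7257600 t=1:−1/23224320 = 11/116121600; (3j)²=121/8398 [(5 5 8; 0 -4 4)], sign=+1
I_A²/I_B² = (2/323)/(121/8398) = 52/121

52/121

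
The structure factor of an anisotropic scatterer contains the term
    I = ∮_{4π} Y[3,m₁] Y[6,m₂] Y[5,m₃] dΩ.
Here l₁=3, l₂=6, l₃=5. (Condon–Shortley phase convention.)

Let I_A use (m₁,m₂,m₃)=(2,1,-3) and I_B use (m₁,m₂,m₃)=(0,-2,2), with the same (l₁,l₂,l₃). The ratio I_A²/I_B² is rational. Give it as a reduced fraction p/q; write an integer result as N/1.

Shared (l₁,l₂,l₃)=(3,6,5): N and (l;000)² cancel in I_A²/I_B².
A: Δ = 4!·2!·8!/15! = 1/675675; Racah Σ t=0..1: t=0:+1/120960 t=1:−1/17280 = -1/20160; ⇒ 3j(3 6 5; 2 1 -3)² = 64/3003, sgn -1
B: Δ = 4!·2!·8!/15! = 1/675675; Racah Σ t=1..3: t=1:−1/8640 t=2:+1/5760 t=3:−1/60480 = 1/24192; ⇒ 3j(3 6 5; 0 -2 2)² = 8/3003, sgn -1
I_A²/I_B² = (64/3003)/(8/3003) = 8/1

8/1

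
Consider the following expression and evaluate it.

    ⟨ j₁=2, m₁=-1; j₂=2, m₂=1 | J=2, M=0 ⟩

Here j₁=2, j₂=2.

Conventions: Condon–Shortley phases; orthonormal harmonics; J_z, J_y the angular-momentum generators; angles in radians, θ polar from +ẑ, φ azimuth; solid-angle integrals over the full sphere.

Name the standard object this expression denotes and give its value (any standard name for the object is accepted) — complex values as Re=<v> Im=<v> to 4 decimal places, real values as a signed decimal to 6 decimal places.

This is a Clebsch–Gordan (vector-coupling) coefficient.
j₁+j₂−J=2  J+j₁−j₂=2  J−j₁+j₂=2  j₁+j₂+J+1=7
(j₁±m₁, j₂±m₂, J±M) = (1,3,3,1,2,2)
P² = 8/7
sum k=1..2:
  [1] −1/4 = -1/4
  [2] +1/2 = 1/2
S = 1/4
C² = P²·S² = 1/14 ; C = +0.267261

Clebsch–Gordan coefficient, +√(1/14) ≈ +0.267261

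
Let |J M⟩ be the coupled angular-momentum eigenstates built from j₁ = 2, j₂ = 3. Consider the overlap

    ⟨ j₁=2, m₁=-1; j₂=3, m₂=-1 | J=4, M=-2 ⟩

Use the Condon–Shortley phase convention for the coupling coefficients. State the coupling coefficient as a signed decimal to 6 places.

j₁+j₂−J=1  J+j₁−j₂=3  J−j₁+j₂=5  j₁+j₂+J+1=10
(j₁±m₁, j₂±m₂, J±M) = (1,3,2,4,2,6)
P² = 5184/7
sum k=0..1:
  [0] +1/72 = 1/72
  [1] −1/48 = -1/48
S = -1/144
C² = P²·S² = 1/28 ; C = -0.188982

-0.188982  (= −√(1/28))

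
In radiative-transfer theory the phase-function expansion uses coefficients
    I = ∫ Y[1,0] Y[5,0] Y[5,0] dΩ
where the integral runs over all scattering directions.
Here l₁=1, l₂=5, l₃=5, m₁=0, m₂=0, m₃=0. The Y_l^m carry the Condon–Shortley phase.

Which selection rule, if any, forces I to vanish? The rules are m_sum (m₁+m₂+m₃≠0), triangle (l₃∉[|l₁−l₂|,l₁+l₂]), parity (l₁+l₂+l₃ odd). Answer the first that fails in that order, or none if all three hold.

parity

m₁+m₂+m₃ = 0 + 0 + 0 = 0  ✓
triangle: |1−5|=4 ≤ l₃=5 ≤ 1+5=6  ✓
parity: l₁+l₂+l₃ = 11 is odd  ✗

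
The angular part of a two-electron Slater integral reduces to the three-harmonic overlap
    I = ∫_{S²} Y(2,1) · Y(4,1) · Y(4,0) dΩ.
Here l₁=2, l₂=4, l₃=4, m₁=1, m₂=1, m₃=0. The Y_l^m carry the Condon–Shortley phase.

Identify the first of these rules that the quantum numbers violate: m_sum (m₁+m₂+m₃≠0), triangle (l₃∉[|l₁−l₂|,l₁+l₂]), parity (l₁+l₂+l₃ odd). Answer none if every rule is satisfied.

m₁+m₂+m₃ = 1 + 1 + 0 = 2  ✗
triangle: |2−4|=2 ≤ l₃=4 ≤ 2+4=6
parity: l₁+l₂+l₃ = 10 is even

m_sum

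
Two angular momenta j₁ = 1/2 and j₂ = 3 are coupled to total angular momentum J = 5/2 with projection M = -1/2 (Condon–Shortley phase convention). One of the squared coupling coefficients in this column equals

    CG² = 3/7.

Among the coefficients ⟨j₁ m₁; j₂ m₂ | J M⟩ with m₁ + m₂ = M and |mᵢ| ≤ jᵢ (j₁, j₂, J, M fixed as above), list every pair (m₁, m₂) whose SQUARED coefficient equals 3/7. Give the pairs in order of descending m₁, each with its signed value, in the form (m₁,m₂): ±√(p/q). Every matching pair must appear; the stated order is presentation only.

Admissible pairs with m₁+m₂ = M = -1/2: (-1/2,0), (1/2,-1)
  (m₁,m₂)=(1/2,-1): CG² = 4/7, CG = +√(4/7)
  (m₁,m₂)=(-1/2,0): CG² = 3/7, CG = −√(3/7)   ← matches the target
Pairs with CG² = 3/7: (-1/2,0): −√(3/7)

(-1/2,0): −√(3/7)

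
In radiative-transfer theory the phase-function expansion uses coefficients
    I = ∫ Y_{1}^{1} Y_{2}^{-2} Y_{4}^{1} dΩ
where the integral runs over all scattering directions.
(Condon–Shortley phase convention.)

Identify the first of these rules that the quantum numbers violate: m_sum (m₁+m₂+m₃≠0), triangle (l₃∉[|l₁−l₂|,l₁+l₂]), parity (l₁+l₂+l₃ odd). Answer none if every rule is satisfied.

m₁+m₂+m₃ = 1 − 2 + 1 = 0  ✓
triangle: need |l₁−l₂| ≤ l₃ ≤ l₁+l₂ = [1,3]; l₃=4 is outside  ✗
parity: l₁+l₂+l₃ = 7 is odd

triangle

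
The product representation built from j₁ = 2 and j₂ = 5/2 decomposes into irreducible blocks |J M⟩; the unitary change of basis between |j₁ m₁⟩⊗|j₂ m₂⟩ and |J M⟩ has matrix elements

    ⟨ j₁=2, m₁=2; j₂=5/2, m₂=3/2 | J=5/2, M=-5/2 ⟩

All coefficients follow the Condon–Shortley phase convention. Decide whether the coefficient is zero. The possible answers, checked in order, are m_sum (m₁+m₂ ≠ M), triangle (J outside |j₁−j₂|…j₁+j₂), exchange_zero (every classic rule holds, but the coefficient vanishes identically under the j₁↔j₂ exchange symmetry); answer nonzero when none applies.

m-sum: m₁+m₂ = 2+3/2 = 7/2, M = -5/2  ✗ ⇒ coefficient is 0

m_sum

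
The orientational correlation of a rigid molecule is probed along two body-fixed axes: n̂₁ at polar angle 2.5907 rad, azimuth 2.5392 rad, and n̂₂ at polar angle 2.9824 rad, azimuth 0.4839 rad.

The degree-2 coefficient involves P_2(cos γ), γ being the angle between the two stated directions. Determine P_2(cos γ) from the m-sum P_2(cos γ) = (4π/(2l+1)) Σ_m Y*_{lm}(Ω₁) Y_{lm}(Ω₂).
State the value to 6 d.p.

0.466335

Addition theorem: P_2(cos γ) = (4π/5) Σ_m Y*_{lm}(Ω₁) Y_{lm}(Ω₂), m = −2…2:
  m=-2: Y*=(0.037879, -0.098828)  Y=(0.005505, -0.007995)  product (-0.000582, -0.000847)
  m=-1: Y*=(0.283914, -0.195235)  Y=(-0.107034, 0.056255)  product (-0.019406, 0.036868)
  m=+0: Y*=(0.371533, -0.000000)  Y=(0.607007, 0.000000)  product (0.225523, 0.000000)
  m=+1: Y*=(-0.283914, -0.195235)  Y=(0.107034, 0.056255)  product (-0.019406, -0.036868)
  m=+2: Y*=(0.037879, 0.098828)  Y=(0.005505, 0.007995)  product (-0.000582, 0.000847)
Accumulated sum (0.185549, -0.000000); after 4π/(2l+1) scaling, (0.466335, -0.000000) ⇒ P_2 = 0.466335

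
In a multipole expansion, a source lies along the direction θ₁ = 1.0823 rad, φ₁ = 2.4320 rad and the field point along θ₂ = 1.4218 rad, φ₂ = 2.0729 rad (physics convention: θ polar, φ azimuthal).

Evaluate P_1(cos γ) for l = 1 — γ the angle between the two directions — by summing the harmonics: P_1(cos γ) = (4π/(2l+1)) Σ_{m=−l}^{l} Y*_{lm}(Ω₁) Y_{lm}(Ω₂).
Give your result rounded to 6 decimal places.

Summing Y*_{l m}(θ₁,φ₁)·Y_{l m}(θ₂,φ₂) over m ∈ [−1, 1]; prefactor 4π/(2·1+1) = 4.188790:
  m=-1: Y*=(-0.231446, 0.198770)  Y=(-0.164434, -0.299495)  product (0.097588, 0.036632)
  m=+0: Y*=(0.229300, -0.000000)  Y=(0.072531, 0.000000)  product (0.016631, 0.000000)
  m=+1: Y*=(0.231446, 0.198770)  Y=(0.164434, -0.299495)  product (0.097588, -0.036632)
Σ over m = (0.211808, 0.000000); ×(4π/3) → (0.887219, 0.000000). Real part: 0.887219

0.887219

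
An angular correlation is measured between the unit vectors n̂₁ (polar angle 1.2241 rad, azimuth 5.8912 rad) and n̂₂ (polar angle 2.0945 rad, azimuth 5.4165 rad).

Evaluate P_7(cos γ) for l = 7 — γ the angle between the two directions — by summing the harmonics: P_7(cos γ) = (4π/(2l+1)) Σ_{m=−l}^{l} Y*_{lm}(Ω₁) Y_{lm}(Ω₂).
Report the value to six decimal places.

Summing Y*_{l m}(θ₁,φ₁)·Y_{l m}(θ₂,φ₂) over m ∈ [−7, 7]; prefactor 4π/(2·7+1) = 0.837758:
  m=-7: (-0.300073, -0.126055) × (0.178356, -0.039208) = (-0.058462, -0.010717)  (running Σ = (-0.058462, -0.010717))
  m=-6: (-0.309780, -0.312445) × (-0.184910, 0.348579) = (0.166193, -0.050209)  (running Σ = (0.107731, -0.060926))
  m=-5: (-0.051317, -0.125153) × (-0.148821, -0.373725) = (-0.039136, 0.037804)  (running Σ = (0.068595, -0.023122))
  m=-4: (-0.000835, 0.292463) × (0.049124, 0.016560) = (-0.004884, 0.014353)  (running Σ = (0.063711, -0.008769))
  m=-3: (-0.096084, 0.230568) × (0.280862, -0.168944) = (0.011967, 0.080991)  (running Σ = (0.075678, 0.072221))
  m=-2: (0.140051, -0.139652) × (-0.033867, 0.206478) = (0.024092, 0.033647)  (running Σ = (0.099770, 0.105869))
  m=-1: (0.258073, -0.106682) × (0.161588, 0.190252) = (0.061998, 0.031860)  (running Σ = (0.161768, 0.137729))
  m=0: (-0.167252, -0.000000) × (-0.243992, 0.000000) = (0.040808, 0.000000)  (running Σ = (0.202576, 0.137729))
  m=1: (-0.258073, -0.106682) × (-0.161588, 0.190252) = (0.061998, -0.031860)  (running Σ = (0.264574, 0.105869))
  m=2: (0.140051, 0.139652) × (-0.033867, -0.206478) = (0.024092, -0.033647)  (running Σ = (0.288666, 0.072221))
  m=3: (0.096084, 0.230568) × (-0.280862, -0.168944) = (0.011967, -0.080991)  (running Σ = (0.300633, -0.008769))
  m=4: (-0.000835, -0.292463) × (0.049124, -0.016560) = (-0.004884, -0.014353)  (running Σ = (0.295749, -0.023122))
  m=5: (0.051317, -0.125153) × (0.148821, -0.373725) = (-0.039136, -0.037804)  (running Σ = (0.256613, -0.060926))
  m=6: (-0.309780, 0.312445) × (-0.184910, -0.348579) = (0.166193, 0.050209)  (running Σ = (0.422806, -0.010717))
  m=7: (0.300073, -0.126055) × (-0.178356, -0.039208) = (-0.058462, 0.010717)  (running Σ = (0.364344, -0.000000))
Accumulated sum (0.364344, -0.000000); after 4π/(2l+1) scaling, (0.305232, -0.000000) ⇒ P_7 = 0.305232

0.305232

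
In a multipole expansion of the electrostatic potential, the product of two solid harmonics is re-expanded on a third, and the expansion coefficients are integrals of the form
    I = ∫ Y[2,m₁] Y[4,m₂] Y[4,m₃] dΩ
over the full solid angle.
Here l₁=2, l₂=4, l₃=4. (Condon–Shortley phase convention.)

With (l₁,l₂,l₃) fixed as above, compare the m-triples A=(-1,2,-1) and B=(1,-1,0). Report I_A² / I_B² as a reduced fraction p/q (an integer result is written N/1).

Shared (l₁,l₂,l₃)=(2,4,4): N and (l;000)² cancel in I_A²/I_B².
A: Δ = 2!·2!·6!/11! = 1/13860; Racah Σ t=1..2: t=1:−1/240 t=2:+1/96 = 1/160; ⇒ 3j(2 4 4; -1 2 -1)² = 27/1540, sgn -1
B: Δ = 2!·2!·6!/11! = 1/13860; Racah Σ t=0..1: t=0:+1/72 t=1:−1/96 = 1/288; ⇒ 3j(2 4 4; 1 -1 0)² = 1/462, sgn +1
I_A²/I_B² = (27/1540)/(1/462) = 81/10

81/10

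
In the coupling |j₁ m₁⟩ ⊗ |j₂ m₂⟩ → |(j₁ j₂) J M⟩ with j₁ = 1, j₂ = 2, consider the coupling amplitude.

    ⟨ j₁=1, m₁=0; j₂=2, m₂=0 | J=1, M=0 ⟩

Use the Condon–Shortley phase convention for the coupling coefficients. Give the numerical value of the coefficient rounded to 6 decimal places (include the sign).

j₁+j₂−J=2  J+j₁−j₂=0  J−j₁+j₂=2  j₁+j₂+J+1=5
(j₁±m₁, j₂±m₂, J±M) = (1,1,2,2,1,1)
P² = 2/5
sum k=1..1:
  [1] −1/1 = -1
S = -1
C² = P²·S² = 2/5 ; C = -0.632456

−√(2/5) = -0.632456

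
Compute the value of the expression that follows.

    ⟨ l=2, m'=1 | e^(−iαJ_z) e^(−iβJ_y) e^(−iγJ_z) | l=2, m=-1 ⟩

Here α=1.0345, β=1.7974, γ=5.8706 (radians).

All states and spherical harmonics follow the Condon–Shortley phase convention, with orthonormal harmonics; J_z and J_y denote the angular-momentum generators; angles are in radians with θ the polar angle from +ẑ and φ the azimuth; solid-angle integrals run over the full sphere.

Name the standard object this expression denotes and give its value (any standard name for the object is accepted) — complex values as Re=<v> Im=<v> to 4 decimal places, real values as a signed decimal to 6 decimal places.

Wigner D-matrix element, Re=0.0416 Im=-0.3346

This is a Wigner D-matrix element — the rotation-matrix element ⟨l m'| R(α,β,γ) |l m⟩ in the angular-momentum basis.
Split into d^2_{1,-1}(β=1.7974) × two z-phases.
With c≡cos(β/2)=0.622628 and s≡sin(β/2)=0.782518, N=[6·1·1·6]^{1/2}=6.000000
The bounds max(0,m−m')=0 and min(l+m,l−m')=1 give 2 terms
  k=0: (−1)^2·6.0000/(2)·0.6226^2·0.7825^2 = +0.712143
  k=1: (−1)^3·6.0000/(6)·0.6226^0·0.7825^4 = -0.374954
d^2_{1,-1}(1.7974) = +0.712143 -0.374954 = +0.337189
Phases: e^{-i·(1)·1.0345}=+0.510956-0.859607i, e^{-i·(-1)·5.8706}=+0.916087-0.400979i ⇒ D=+0.041608-0.334612i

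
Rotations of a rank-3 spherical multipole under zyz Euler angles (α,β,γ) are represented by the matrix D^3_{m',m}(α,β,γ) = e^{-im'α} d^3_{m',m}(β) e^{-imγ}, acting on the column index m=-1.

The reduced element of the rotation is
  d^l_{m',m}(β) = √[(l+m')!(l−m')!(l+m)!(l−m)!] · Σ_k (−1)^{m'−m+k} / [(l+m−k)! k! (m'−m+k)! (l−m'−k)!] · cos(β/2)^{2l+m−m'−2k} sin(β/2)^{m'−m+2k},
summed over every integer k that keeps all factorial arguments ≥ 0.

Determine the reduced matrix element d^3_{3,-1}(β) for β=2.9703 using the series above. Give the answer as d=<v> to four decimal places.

d=0.0279

d^3_{3,-1}(β=2.9703) via the finite sum:
With c≡cos(β/2)=0.085542 and s≡sin(β/2)=0.996335, N=[720·1·2·24]^{1/2}=185.903201
k: max(0,(-1)−(3))=0 … min(3+(-1),3−(3))=0
  k=0: (−1)^4·185.9032/(48)·0.0855^2·0.9963^4 = +0.027927
d^3_{3,-1}(2.9703) = +0.027927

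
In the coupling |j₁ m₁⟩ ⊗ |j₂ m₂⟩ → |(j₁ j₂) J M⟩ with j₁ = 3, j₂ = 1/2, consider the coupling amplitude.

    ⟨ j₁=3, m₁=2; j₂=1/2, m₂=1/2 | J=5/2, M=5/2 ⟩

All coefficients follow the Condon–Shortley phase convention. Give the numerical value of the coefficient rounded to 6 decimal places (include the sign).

−√(1/7) = -0.377964

triangle: 1!*5!*0!/7! = 120/5040
(j±m)!: 5!*1!*1!*0!*5!*0! = 14400
prefactor² = (2J+1)*Δ*N² = 14400/7
  k=1: −1/(1!*0!*0!*0!*5!*0!) = -1/120
Σ = -1/120  ⇒  CG² = 14400/7*(-1/120)² = 1/7
CG = −√(1/7) = -0.377964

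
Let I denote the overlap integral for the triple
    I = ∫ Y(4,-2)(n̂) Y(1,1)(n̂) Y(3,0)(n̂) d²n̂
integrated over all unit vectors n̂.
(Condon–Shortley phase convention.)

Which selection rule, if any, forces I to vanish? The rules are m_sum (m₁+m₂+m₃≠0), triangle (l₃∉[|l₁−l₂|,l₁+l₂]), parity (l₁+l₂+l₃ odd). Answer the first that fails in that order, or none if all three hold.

azimuthal sum: -2 + 1 + 0 = -1  ✗
3 ≤ 3 ≤ 5 (triangle on l)
L = 4 + 1 + 3 = 8 (even)

m_sum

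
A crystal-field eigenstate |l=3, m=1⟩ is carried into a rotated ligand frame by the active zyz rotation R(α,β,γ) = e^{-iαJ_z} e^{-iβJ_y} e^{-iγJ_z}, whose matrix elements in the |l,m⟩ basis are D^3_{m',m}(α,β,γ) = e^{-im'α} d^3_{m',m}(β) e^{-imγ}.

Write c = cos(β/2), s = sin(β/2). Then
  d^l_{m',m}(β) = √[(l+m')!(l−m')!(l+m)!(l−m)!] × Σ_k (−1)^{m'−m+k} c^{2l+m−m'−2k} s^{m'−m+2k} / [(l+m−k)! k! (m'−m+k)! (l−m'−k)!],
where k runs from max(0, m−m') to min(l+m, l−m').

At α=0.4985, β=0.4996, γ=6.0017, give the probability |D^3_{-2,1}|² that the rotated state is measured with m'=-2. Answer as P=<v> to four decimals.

Split into d^3_{-2,1}(β=0.4996) × two z-phases.
c=cos(0.499600/2)=0.968962, s=sin(0.499600/2)=0.247210; N=√[1·120·24·2]=75.894664
k∈{3,4} keeps every argument non-negative
  k=3: (−1)^0·75.8947/(12)·0.9690^3·0.2472^3 = +0.086926
  k=4: (−1)^1·75.8947/(24)·0.9690^1·0.2472^5 = -0.002829
d^3_{-2,1}(0.4996) = +0.086926 -0.002829 = +0.084097
|D^3_{-2,1}|² = |d^3_{-2,1}(β)|² = (+0.084097)² = 0.007072 (the z-rotation phases have unit modulus)

P=0.0071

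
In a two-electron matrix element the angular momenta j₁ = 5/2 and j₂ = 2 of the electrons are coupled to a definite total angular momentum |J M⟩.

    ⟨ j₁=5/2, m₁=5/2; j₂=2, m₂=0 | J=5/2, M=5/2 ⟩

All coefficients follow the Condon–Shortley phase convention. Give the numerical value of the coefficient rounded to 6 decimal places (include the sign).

+0.597614

j₁+j₂−J=2  J+j₁−j₂=3  J−j₁+j₂=2  j₁+j₂+J+1=8
(j₁±m₁, j₂±m₂, J±M) = (5,0,2,2,5,0)
P² = 1440/7
sum k=0..0:
  [0] +1/24 = 1/24
S = 1/24
C² = P²·S² = 5/14 ; C = +0.597614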